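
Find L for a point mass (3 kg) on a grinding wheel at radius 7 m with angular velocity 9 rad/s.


Given: m = 3 kg, r = 7 m, omega = 9 rad/s
For a point mass: I = m*r^2
I = 3*7^2 = 3*49 = 147
L = I*omega = 147*9
L = 1323 kg*m^2/s

1323 kg*m^2/s


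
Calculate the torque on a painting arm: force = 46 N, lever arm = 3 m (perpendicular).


Given: F = 46 N, r = 3 m, angle = 90 deg (perpendicular)
Using tau = F * r * sin(90)
sin(90) = 1
tau = 46 * 3 * 1
tau = 138 Nm

138 Nm


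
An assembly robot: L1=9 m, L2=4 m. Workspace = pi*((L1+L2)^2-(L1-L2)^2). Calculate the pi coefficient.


Given: L1 = 9, L2 = 4
(L1+L2)^2 = (13)^2 = 169
(L1-L2)^2 = (5)^2 = 25
Difference = 169 - 25 = 144
This equals 4*L1*L2 = 4*9*4 = 144
Workspace area = 144*pi

144


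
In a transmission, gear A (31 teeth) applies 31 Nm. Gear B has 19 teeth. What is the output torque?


Given: N1 = 31, N2 = 19, T1 = 31 Nm
Using T2/T1 = N2/N1
T2 = T1 * N2 / N1
T2 = 31 * 19 / 31
T2 = 589 / 31
T2 = 19 Nm

19 Nm


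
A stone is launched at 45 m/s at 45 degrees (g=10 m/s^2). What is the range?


Given: v0 = 45 m/s, theta = 45 deg, g = 10 m/s^2
sin(2*45) = sin(90) = 1
Using R = v0^2 * sin(2*theta) / g
R = 45^2 * 1 / 10
R = 2025 / 10
R = 405/2 m

405/2 m


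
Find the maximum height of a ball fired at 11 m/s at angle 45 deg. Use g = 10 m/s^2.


Given: v0 = 11 m/s, theta = 45 deg, g = 10 m/s^2
sin^2(45) = 1/2
Using H = v0^2 * sin^2(theta) / (2*g)
H = 11^2 * 1/2 / (2*10)
H = 121 * 1/2 / 20
H = 121/2 / 20
H = 121/40 m

121/40 m


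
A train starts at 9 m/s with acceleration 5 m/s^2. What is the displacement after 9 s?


Given: v0 = 9 m/s, a = 5 m/s^2, t = 9 s
Using s = v0*t + (1/2)*a*t^2
s = 9*9 + (1/2)*5*9^2
s = 81 + (1/2)*405
s = 81 + 405/2
s = 567/2

567/2 m


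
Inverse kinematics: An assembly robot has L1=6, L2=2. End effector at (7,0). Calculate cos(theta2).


Given: L1 = 6, L2 = 2, target (x, y) = (7, 0)
Using cos(theta2) = (x^2 + y^2 - L1^2 - L2^2) / (2*L1*L2)
x^2 + y^2 = 7^2 + 0 = 49
L1^2 + L2^2 = 36 + 4 = 40
Numerator = 49 - 40 = 9
Denominator = 2*6*2 = 24
cos(theta2) = 9/24 = 3/8

3/8


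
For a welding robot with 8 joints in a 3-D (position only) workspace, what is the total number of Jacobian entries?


Given: task space dimension = 3, joints = 8
Jacobian is a 3 x 8 matrix
Total entries = rows * columns
Total = 3 * 8
Total = 24

24


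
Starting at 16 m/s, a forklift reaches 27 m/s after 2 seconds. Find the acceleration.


Given: initial velocity v0 = 16 m/s, final velocity v = 27 m/s, time t = 2 s
Using a = (v - v0) / t
a = (27 - 16) / 2
a = 11 / 2
a = 11/2 m/s^2

11/2 m/s^2


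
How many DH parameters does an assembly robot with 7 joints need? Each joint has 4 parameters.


Given: 7 joints, 4 DH parameters per joint (d, theta, a, alpha)
Total DH parameters = number_of_joints * 4
Total = 7 * 4
Total = 28

28


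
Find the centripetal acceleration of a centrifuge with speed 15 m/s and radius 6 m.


Given: v = 15 m/s, r = 6 m
Using a_c = v^2 / r
a_c = 15^2 / 6
a_c = 225 / 6
a_c = 75/2 m/s^2

75/2 m/s^2


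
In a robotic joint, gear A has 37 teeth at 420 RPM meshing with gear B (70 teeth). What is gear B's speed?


Given: N1 = 37 teeth, w1 = 420 RPM, N2 = 70 teeth
Using N1*w1 = N2*w2
w2 = N1*w1 / N2
w2 = 37*420 / 70
w2 = 15540 / 70
w2 = 222 RPM

222 RPM


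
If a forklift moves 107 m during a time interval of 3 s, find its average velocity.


Given: distance d = 107 m, time t = 3 s
Using v = d / t
v = 107 / 3
v = 107/3 m/s

107/3 m/s


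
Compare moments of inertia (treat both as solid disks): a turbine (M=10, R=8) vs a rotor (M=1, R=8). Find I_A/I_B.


Given: M1=10 kg, R1=8 m, M2=1 kg, R2=8 m
For a disk: I = (1/2)*M*R^2, so I_A/I_B = (M1*R1^2)/(M2*R2^2)
M1*R1^2 = 10*64 = 640
M2*R2^2 = 1*64 = 64
I_A/I_B = 640/64 = 10

10


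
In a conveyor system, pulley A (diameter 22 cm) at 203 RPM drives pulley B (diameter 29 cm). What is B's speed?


Given: D1 = 22 cm, w1 = 203 RPM, D2 = 29 cm
Using D1*w1 = D2*w2
w2 = D1*w1 / D2
w2 = 22*203 / 29
w2 = 4466 / 29
w2 = 154 RPM

154 RPM


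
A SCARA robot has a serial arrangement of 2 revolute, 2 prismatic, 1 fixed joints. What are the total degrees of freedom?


Given: serial robot with 2 revolute, 2 prismatic, 1 fixed joints
DOF contribution per joint type: revolute=1, prismatic=1, spherical=3, fixed=0
DOF = 2*1 + 2*1 + 1*0
DOF = 4

4


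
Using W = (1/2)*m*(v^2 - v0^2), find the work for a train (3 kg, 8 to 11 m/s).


Given: m = 3 kg, v0 = 8 m/s, v = 11 m/s
Using W = (1/2)*m*(v^2 - v0^2)
v^2 = 11^2 = 121
v0^2 = 8^2 = 64
v^2 - v0^2 = 121 - 64 = 57
W = (1/2)*3*57 = 171/2 J

171/2 J


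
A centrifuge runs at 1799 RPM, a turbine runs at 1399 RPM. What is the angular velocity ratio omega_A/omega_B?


Given: RPM_A = 1799, RPM_B = 1399
omega = 2*pi*RPM/60, so omega_A/omega_B = RPM_A / RPM_B
omega_A/omega_B = 1799 / 1399
omega_A/omega_B = 1799/1399

1799/1399


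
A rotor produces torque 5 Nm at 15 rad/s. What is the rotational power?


Given: tau = 5 Nm, omega = 15 rad/s
Using P = tau * omega
P = 5 * 15
P = 75 W

75 W


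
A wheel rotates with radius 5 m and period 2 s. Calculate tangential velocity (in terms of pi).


Given: radius r = 5 m, period T = 2 s
Using v = 2*pi*r / T
v = 2*pi*5 / 2
v = 10*pi / 2
v = 5*pi m/s

5*pi m/s


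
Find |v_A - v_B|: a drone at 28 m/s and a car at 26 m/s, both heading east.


Given: v_A = 28 m/s east, v_B = 26 m/s east
Both move in the same direction; relative speed = |v_A - v_B|
|28 - 26| = |2|
= 2 m/s

2 m/s


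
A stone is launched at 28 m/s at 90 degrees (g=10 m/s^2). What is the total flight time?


Given: v0 = 28 m/s, theta = 90 deg, g = 10 m/s^2
sin(90) = 1
Using T = 2*v0*sin(theta) / g
T = 2*28*1 / 10
T = 56 / 10
T = 28/5 s

28/5 s


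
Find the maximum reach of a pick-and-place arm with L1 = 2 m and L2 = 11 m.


Given: L1 = 2 m, L2 = 11 m
For a 2-link planar arm, max reach = L1 + L2 (fully extended)
Max reach = 2 + 11
Max reach = 13 m

13 m


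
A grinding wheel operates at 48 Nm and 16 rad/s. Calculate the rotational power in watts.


Given: tau = 48 Nm, omega = 16 rad/s
Using P = tau * omega
P = 48 * 16
P = 768 W

768 W


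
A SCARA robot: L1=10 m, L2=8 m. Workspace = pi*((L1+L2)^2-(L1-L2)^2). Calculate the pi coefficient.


Given: L1 = 10, L2 = 8
(L1+L2)^2 = (18)^2 = 324
(L1-L2)^2 = (2)^2 = 4
Difference = 324 - 4 = 320
This equals 4*L1*L2 = 4*10*8 = 320
Workspace area = 320*pi

320


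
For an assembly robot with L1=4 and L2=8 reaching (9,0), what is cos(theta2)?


Given: L1 = 4, L2 = 8, target (x, y) = (9, 0)
Using cos(theta2) = (x^2 + y^2 - L1^2 - L2^2) / (2*L1*L2)
x^2 + y^2 = 9^2 + 0 = 81
L1^2 + L2^2 = 16 + 64 = 80
Numerator = 81 - 80 = 1
Denominator = 2*4*8 = 64
cos(theta2) = 1/64 = 1/64

1/64


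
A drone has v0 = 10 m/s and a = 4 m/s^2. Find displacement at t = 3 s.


Given: v0 = 10 m/s, a = 4 m/s^2, t = 3 s
Using s = v0*t + (1/2)*a*t^2
s = 10*3 + (1/2)*4*3^2
s = 30 + (1/2)*36
s = 30 + 18
s = 48

48 m


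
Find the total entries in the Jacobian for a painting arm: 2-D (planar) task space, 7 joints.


Given: task space dimension = 2, joints = 7
Jacobian is a 2 x 7 matrix
Total entries = rows * columns
Total = 2 * 7
Total = 14

14


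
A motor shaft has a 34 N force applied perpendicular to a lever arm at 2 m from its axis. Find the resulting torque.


Given: F = 34 N, r = 2 m, angle = 90 deg (perpendicular)
Using tau = F * r * sin(90)
sin(90) = 1
tau = 34 * 2 * 1
tau = 68 Nm

68 Nm


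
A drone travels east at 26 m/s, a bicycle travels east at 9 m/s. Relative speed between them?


Given: v_A = 26 m/s east, v_B = 9 m/s east
Both move in the same direction; relative speed = |v_A - v_B|
|26 - 9| = |17|
= 17 m/s

17 m/s


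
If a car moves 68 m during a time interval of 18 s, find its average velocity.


Given: distance d = 68 m, time t = 18 s
Using v = d / t
v = 68 / 18
v = 34/9 m/s

34/9 m/s


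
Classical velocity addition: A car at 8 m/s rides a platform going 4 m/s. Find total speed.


Given: object velocity = 8 m/s, platform velocity = 4 m/s (same direction)
Using classical velocity addition: v_total = v_object + v_platform
v_total = 8 + 4
v_total = 12 m/s

12 m/s


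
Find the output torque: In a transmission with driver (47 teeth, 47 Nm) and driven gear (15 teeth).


Given: N1 = 47, N2 = 15, T1 = 47 Nm
Using T2/T1 = N2/N1
T2 = T1 * N2 / N1
T2 = 47 * 15 / 47
T2 = 705 / 47
T2 = 15 Nm

15 Nm


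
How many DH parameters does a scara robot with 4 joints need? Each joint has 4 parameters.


Given: 4 joints, 4 DH parameters per joint (d, theta, a, alpha)
Total DH parameters = number_of_joints * 4
Total = 4 * 4
Total = 16

16


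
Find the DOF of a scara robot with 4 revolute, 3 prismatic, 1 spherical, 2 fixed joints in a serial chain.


Given: serial robot with 4 revolute, 3 prismatic, 1 spherical, 2 fixed joints
DOF contribution per joint type: revolute=1, prismatic=1, spherical=3, fixed=0
DOF = 4*1 + 3*1 + 1*3 + 2*0
DOF = 10

10


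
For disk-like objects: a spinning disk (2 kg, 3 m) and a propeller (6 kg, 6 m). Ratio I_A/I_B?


Given: M1=2 kg, R1=3 m, M2=6 kg, R2=6 m
For a disk: I = (1/2)*M*R^2, so I_A/I_B = (M1*R1^2)/(M2*R2^2)
M1*R1^2 = 2*9 = 18
M2*R2^2 = 6*36 = 216
I_A/I_B = 18/216 = 1/12

1/12


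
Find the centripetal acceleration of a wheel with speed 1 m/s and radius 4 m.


Given: v = 1 m/s, r = 4 m
Using a_c = v^2 / r
a_c = 1^2 / 4
a_c = 1 / 4
a_c = 1/4 m/s^2

1/4 m/s^2


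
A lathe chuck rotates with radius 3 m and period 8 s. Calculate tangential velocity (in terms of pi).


Given: radius r = 3 m, period T = 8 s
Using v = 2*pi*r / T
v = 2*pi*3 / 8
v = 6*pi / 8
v = 3/4*pi m/s

3/4*pi m/s


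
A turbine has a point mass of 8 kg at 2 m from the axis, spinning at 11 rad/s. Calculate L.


Given: m = 8 kg, r = 2 m, omega = 11 rad/s
For a point mass: I = m*r^2
I = 8*2^2 = 8*4 = 32
L = I*omega = 32*11
L = 352 kg*m^2/s

352 kg*m^2/s


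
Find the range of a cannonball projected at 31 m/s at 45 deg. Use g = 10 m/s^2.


Given: v0 = 31 m/s, theta = 45 deg, g = 10 m/s^2
sin(2*45) = sin(90) = 1
Using R = v0^2 * sin(2*theta) / g
R = 31^2 * 1 / 10
R = 961 / 10
R = 961/10 m

961/10 m


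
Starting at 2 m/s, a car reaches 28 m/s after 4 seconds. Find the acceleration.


Given: initial velocity v0 = 2 m/s, final velocity v = 28 m/s, time t = 4 s
Using a = (v - v0) / t
a = (28 - 2) / 4
a = 26 / 4
a = 13/2 m/s^2

13/2 m/s^2


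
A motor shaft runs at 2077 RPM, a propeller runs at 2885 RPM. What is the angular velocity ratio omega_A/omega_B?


Given: RPM_A = 2077, RPM_B = 2885
omega = 2*pi*RPM/60, so omega_A/omega_B = RPM_A / RPM_B
omega_A/omega_B = 2077 / 2885
omega_A/omega_B = 2077/2885

2077/2885


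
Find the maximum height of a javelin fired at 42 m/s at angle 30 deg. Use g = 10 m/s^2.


Given: v0 = 42 m/s, theta = 30 deg, g = 10 m/s^2
sin^2(30) = 1/4
Using H = v0^2 * sin^2(theta) / (2*g)
H = 42^2 * 1/4 / (2*10)
H = 1764 * 1/4 / 20
H = 441 / 20
H = 441/20 m

441/20 m


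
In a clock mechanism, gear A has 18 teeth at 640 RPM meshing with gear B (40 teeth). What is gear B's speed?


Given: N1 = 18 teeth, w1 = 640 RPM, N2 = 40 teeth
Using N1*w1 = N2*w2
w2 = N1*w1 / N2
w2 = 18*640 / 40
w2 = 11520 / 40
w2 = 288 RPM

288 RPM


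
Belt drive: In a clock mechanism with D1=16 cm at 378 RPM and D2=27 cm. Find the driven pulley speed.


Given: D1 = 16 cm, w1 = 378 RPM, D2 = 27 cm
Using D1*w1 = D2*w2
w2 = D1*w1 / D2
w2 = 16*378 / 27
w2 = 6048 / 27
w2 = 224 RPM

224 RPM


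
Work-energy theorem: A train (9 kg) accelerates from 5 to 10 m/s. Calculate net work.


Given: m = 9 kg, v0 = 5 m/s, v = 10 m/s
Using W = (1/2)*m*(v^2 - v0^2)
v^2 = 10^2 = 100
v0^2 = 5^2 = 25
v^2 - v0^2 = 100 - 25 = 75
W = (1/2)*9*75 = 675/2 J

675/2 J


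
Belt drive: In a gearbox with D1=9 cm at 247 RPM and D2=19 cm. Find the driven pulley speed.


Given: D1 = 9 cm, w1 = 247 RPM, D2 = 19 cm
Using D1*w1 = D2*w2
w2 = D1*w1 / D2
w2 = 9*247 / 19
w2 = 2223 / 19
w2 = 117 RPM

117 RPM


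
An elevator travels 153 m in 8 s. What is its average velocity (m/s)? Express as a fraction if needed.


Given: distance d = 153 m, time t = 8 s
Using v = d / t
v = 153 / 8
v = 153/8 m/s

153/8 m/s


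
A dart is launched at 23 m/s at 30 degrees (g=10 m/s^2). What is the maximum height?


Given: v0 = 23 m/s, theta = 30 deg, g = 10 m/s^2
sin^2(30) = 1/4
Using H = v0^2 * sin^2(theta) / (2*g)
H = 23^2 * 1/4 / (2*10)
H = 529 * 1/4 / 20
H = 529/4 / 20
H = 529/80 m

529/80 m


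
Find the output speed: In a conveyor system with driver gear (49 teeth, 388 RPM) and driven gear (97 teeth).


Given: N1 = 49 teeth, w1 = 388 RPM, N2 = 97 teeth
Using N1*w1 = N2*w2
w2 = N1*w1 / N2
w2 = 49*388 / 97
w2 = 19012 / 97
w2 = 196 RPM

196 RPM


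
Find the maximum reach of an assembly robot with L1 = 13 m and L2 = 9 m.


Given: L1 = 13 m, L2 = 9 m
For a 2-link planar arm, max reach = L1 + L2 (fully extended)
Max reach = 13 + 9
Max reach = 22 m

22 m


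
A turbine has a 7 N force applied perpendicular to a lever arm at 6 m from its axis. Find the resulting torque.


Given: F = 7 N, r = 6 m, angle = 90 deg (perpendicular)
Using tau = F * r * sin(90)
sin(90) = 1
tau = 7 * 6 * 1
tau = 42 Nm

42 Nm


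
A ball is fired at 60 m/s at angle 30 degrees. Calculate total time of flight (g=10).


Given: v0 = 60 m/s, theta = 30 deg, g = 10 m/s^2
sin(30) = 1/2
Using T = 2*v0*sin(theta) / g
T = 2*60*1/2 / 10
T = 60 / 10
T = 6 s

6 s


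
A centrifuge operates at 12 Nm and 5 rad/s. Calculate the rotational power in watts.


Given: tau = 12 Nm, omega = 5 rad/s
Using P = tau * omega
P = 12 * 5
P = 60 W

60 W


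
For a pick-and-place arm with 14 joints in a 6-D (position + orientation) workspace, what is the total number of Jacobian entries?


Given: task space dimension = 6, joints = 14
Jacobian is a 6 x 14 matrix
Total entries = rows * columns
Total = 6 * 14
Total = 84

84


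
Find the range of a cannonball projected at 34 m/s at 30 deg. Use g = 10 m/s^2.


Given: v0 = 34 m/s, theta = 30 deg, g = 10 m/s^2
sin(2*30) = sin(60) = sqrt(3)/2
Using R = v0^2 * sin(2*theta) / g
R = 34^2 * (sqrt(3)/2) / 10
R = 1156 * sqrt(3) / 20
R = 289/5*sqrt(3) m

289/5*sqrt(3) m


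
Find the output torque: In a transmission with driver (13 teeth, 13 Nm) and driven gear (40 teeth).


Given: N1 = 13, N2 = 40, T1 = 13 Nm
Using T2/T1 = N2/N1
T2 = T1 * N2 / N1
T2 = 13 * 40 / 13
T2 = 520 / 13
T2 = 40 Nm

40 Nm


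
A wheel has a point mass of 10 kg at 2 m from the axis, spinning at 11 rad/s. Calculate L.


Given: m = 10 kg, r = 2 m, omega = 11 rad/s
For a point mass: I = m*r^2
I = 10*2^2 = 10*4 = 40
L = I*omega = 40*11
L = 440 kg*m^2/s

440 kg*m^2/s


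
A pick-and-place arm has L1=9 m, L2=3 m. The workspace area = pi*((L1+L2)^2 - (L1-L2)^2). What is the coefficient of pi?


Given: L1 = 9, L2 = 3
(L1+L2)^2 = (12)^2 = 144
(L1-L2)^2 = (6)^2 = 36
Difference = 144 - 36 = 108
This equals 4*L1*L2 = 4*9*3 = 108
Workspace area = 108*pi

108


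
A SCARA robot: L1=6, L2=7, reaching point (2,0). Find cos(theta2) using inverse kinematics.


Given: L1 = 6, L2 = 7, target (x, y) = (2, 0)
Using cos(theta2) = (x^2 + y^2 - L1^2 - L2^2) / (2*L1*L2)
x^2 + y^2 = 2^2 + 0 = 4
L1^2 + L2^2 = 36 + 49 = 85
Numerator = 4 - 85 = -81
Denominator = 2*6*7 = 84
cos(theta2) = -81/84 = -27/28

-27/28


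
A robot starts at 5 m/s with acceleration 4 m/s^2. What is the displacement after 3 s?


Given: v0 = 5 m/s, a = 4 m/s^2, t = 3 s
Using s = v0*t + (1/2)*a*t^2
s = 5*3 + (1/2)*4*3^2
s = 15 + (1/2)*36
s = 15 + 18
s = 33

33 m


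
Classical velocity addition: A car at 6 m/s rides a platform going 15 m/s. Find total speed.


Given: object velocity = 6 m/s, platform velocity = 15 m/s (same direction)
Using classical velocity addition: v_total = v_object + v_platform
v_total = 6 + 15
v_total = 21 m/s

21 m/s


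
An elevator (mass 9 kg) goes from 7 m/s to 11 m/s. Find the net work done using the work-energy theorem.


Given: m = 9 kg, v0 = 7 m/s, v = 11 m/s
Using W = (1/2)*m*(v^2 - v0^2)
v^2 = 11^2 = 121
v0^2 = 7^2 = 49
v^2 - v0^2 = 121 - 49 = 72
W = (1/2)*9*72 = 324 J

324 J


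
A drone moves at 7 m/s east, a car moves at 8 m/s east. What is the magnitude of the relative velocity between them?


Given: v_A = 7 m/s east, v_B = 8 m/s east
Both move in the same direction; relative speed = |v_A - v_B|
|7 - 8| = |-1|
= 1 m/s

1 m/s


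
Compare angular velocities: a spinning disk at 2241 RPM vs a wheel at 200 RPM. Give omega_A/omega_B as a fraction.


Given: RPM_A = 2241, RPM_B = 200
omega = 2*pi*RPM/60, so omega_A/omega_B = RPM_A / RPM_B
omega_A/omega_B = 2241 / 200
omega_A/omega_B = 2241/200

2241/200


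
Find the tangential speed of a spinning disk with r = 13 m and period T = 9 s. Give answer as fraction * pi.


Given: radius r = 13 m, period T = 9 s
Using v = 2*pi*r / T
v = 2*pi*13 / 9
v = 26*pi / 9
v = 26/9*pi m/s

26/9*pi m/s


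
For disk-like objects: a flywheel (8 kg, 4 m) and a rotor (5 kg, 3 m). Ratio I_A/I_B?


Given: M1=8 kg, R1=4 m, M2=5 kg, R2=3 m
For a disk: I = (1/2)*M*R^2, so I_A/I_B = (M1*R1^2)/(M2*R2^2)
M1*R1^2 = 8*16 = 128
M2*R2^2 = 5*9 = 45
I_A/I_B = 128/45 = 128/45

128/45


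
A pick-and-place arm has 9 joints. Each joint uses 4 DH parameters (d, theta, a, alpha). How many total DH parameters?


Given: 9 joints, 4 DH parameters per joint (d, theta, a, alpha)
Total DH parameters = number_of_joints * 4
Total = 9 * 4
Total = 36

36


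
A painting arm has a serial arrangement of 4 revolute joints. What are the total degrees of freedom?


Given: serial robot with 4 revolute joints
DOF contribution per joint type: revolute=1, prismatic=1, spherical=3, fixed=0
DOF = 4*1
DOF = 4

4


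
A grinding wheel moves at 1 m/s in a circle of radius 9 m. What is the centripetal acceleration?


Given: v = 1 m/s, r = 9 m
Using a_c = v^2 / r
a_c = 1^2 / 9
a_c = 1 / 9
a_c = 1/9 m/s^2

1/9 m/s^2


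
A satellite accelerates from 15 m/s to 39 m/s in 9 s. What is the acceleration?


Given: initial velocity v0 = 15 m/s, final velocity v = 39 m/s, time t = 9 s
Using a = (v - v0) / t
a = (39 - 15) / 9
a = 24 / 9
a = 8/3 m/s^2

8/3 m/s^2


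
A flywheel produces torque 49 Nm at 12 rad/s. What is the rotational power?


Given: tau = 49 Nm, omega = 12 rad/s
Using P = tau * omega
P = 49 * 12
P = 588 W

588 W


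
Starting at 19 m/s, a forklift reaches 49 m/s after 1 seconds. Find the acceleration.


Given: initial velocity v0 = 19 m/s, final velocity v = 49 m/s, time t = 1 s
Using a = (v - v0) / t
a = (49 - 19) / 1
a = 30 / 1
a = 30 m/s^2

30 m/s^2


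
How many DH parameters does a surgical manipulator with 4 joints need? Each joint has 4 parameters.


Given: 4 joints, 4 DH parameters per joint (d, theta, a, alpha)
Total DH parameters = number_of_joints * 4
Total = 4 * 4
Total = 16

16


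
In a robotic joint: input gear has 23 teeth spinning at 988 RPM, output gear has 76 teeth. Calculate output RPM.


Given: N1 = 23 teeth, w1 = 988 RPM, N2 = 76 teeth
Using N1*w1 = N2*w2
w2 = N1*w1 / N2
w2 = 23*988 / 76
w2 = 22724 / 76
w2 = 299 RPM

299 RPM


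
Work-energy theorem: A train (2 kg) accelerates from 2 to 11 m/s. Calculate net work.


Given: m = 2 kg, v0 = 2 m/s, v = 11 m/s
Using W = (1/2)*m*(v^2 - v0^2)
v^2 = 11^2 = 121
v0^2 = 2^2 = 4
v^2 - v0^2 = 121 - 4 = 117
W = (1/2)*2*117 = 117 J

117 J


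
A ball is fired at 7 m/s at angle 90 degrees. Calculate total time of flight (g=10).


Given: v0 = 7 m/s, theta = 90 deg, g = 10 m/s^2
sin(90) = 1
Using T = 2*v0*sin(theta) / g
T = 2*7*1 / 10
T = 14 / 10
T = 7/5 s

7/5 s


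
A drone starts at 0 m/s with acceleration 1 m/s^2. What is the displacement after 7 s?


Given: v0 = 0 m/s, a = 1 m/s^2, t = 7 s
Using s = v0*t + (1/2)*a*t^2
s = 0*7 + (1/2)*1*7^2
s = 0 + (1/2)*49
s = 0 + 49/2
s = 49/2

49/2 m


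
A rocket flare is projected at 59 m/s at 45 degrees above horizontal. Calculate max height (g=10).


Given: v0 = 59 m/s, theta = 45 deg, g = 10 m/s^2
sin^2(45) = 1/2
Using H = v0^2 * sin^2(theta) / (2*g)
H = 59^2 * 1/2 / (2*10)
H = 3481 * 1/2 / 20
H = 3481/2 / 20
H = 3481/40 m

3481/40 m


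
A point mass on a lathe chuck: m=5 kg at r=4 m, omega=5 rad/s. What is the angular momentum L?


Given: m = 5 kg, r = 4 m, omega = 5 rad/s
For a point mass: I = m*r^2
I = 5*4^2 = 5*16 = 80
L = I*omega = 80*5
L = 400 kg*m^2/s

400 kg*m^2/s


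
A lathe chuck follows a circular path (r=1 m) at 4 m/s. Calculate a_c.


Given: v = 4 m/s, r = 1 m
Using a_c = v^2 / r
a_c = 4^2 / 1
a_c = 16 / 1
a_c = 16 m/s^2

16 m/s^2


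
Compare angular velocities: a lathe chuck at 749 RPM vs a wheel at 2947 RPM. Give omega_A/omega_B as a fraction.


Given: RPM_A = 749, RPM_B = 2947
omega = 2*pi*RPM/60, so omega_A/omega_B = RPM_A / RPM_B
omega_A/omega_B = 749 / 2947
omega_A/omega_B = 107/421

107/421


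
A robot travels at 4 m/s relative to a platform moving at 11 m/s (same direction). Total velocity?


Given: object velocity = 4 m/s, platform velocity = 11 m/s (same direction)
Using classical velocity addition: v_total = v_object + v_platform
v_total = 4 + 11
v_total = 15 m/s

15 m/s


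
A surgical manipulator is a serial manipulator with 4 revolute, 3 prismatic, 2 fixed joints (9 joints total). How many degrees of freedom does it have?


Given: serial robot with 4 revolute, 3 prismatic, 2 fixed joints
DOF contribution per joint type: revolute=1, prismatic=1, spherical=3, fixed=0
DOF = 4*1 + 3*1 + 2*0
DOF = 7

7


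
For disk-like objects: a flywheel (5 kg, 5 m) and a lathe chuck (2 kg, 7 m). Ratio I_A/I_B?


Given: M1=5 kg, R1=5 m, M2=2 kg, R2=7 m
For a disk: I = (1/2)*M*R^2, so I_A/I_B = (M1*R1^2)/(M2*R2^2)
M1*R1^2 = 5*25 = 125
M2*R2^2 = 2*49 = 98
I_A/I_B = 125/98 = 125/98

125/98


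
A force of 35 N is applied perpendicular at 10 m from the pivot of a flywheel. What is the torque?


Given: F = 35 N, r = 10 m, angle = 90 deg (perpendicular)
Using tau = F * r * sin(90)
sin(90) = 1
tau = 35 * 10 * 1
tau = 350 Nm

350 Nm


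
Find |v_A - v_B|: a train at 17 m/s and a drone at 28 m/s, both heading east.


Given: v_A = 17 m/s east, v_B = 28 m/s east
Both move in the same direction; relative speed = |v_A - v_B|
|17 - 28| = |-11|
= 11 m/s

11 m/s


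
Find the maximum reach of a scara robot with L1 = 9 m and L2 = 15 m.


Given: L1 = 9 m, L2 = 15 m
For a 2-link planar arm, max reach = L1 + L2 (fully extended)
Max reach = 9 + 15
Max reach = 24 m

24 m


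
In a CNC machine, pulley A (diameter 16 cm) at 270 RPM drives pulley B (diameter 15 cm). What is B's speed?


Given: D1 = 16 cm, w1 = 270 RPM, D2 = 15 cm
Using D1*w1 = D2*w2
w2 = D1*w1 / D2
w2 = 16*270 / 15
w2 = 4320 / 15
w2 = 288 RPM

288 RPM


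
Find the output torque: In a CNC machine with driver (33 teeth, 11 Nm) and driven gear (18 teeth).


Given: N1 = 33, N2 = 18, T1 = 11 Nm
Using T2/T1 = N2/N1
T2 = T1 * N2 / N1
T2 = 11 * 18 / 33
T2 = 198 / 33
T2 = 6 Nm

6 Nm


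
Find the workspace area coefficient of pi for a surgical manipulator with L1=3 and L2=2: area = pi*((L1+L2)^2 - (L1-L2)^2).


Given: L1 = 3, L2 = 2
(L1+L2)^2 = (5)^2 = 25
(L1-L2)^2 = (1)^2 = 1
Difference = 25 - 1 = 24
This equals 4*L1*L2 = 4*3*2 = 24
Workspace area = 24*pi

24


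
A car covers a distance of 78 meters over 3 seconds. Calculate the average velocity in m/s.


Given: distance d = 78 m, time t = 3 s
Using v = d / t
v = 78 / 3
v = 26 m/s

26 m/s


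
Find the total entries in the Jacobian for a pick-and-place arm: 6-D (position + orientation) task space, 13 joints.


Given: task space dimension = 6, joints = 13
Jacobian is a 6 x 13 matrix
Total entries = rows * columns
Total = 6 * 13
Total = 78

78


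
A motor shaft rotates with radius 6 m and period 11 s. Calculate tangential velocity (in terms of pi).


Given: radius r = 6 m, period T = 11 s
Using v = 2*pi*r / T
v = 2*pi*6 / 11
v = 12*pi / 11
v = 12/11*pi m/s

12/11*pi m/s


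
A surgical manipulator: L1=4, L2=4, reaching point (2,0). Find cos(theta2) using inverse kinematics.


Given: L1 = 4, L2 = 4, target (x, y) = (2, 0)
Using cos(theta2) = (x^2 + y^2 - L1^2 - L2^2) / (2*L1*L2)
x^2 + y^2 = 2^2 + 0 = 4
L1^2 + L2^2 = 16 + 16 = 32
Numerator = 4 - 32 = -28
Denominator = 2*4*4 = 32
cos(theta2) = -28/32 = -7/8

-7/8


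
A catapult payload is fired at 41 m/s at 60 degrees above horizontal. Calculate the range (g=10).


Given: v0 = 41 m/s, theta = 60 deg, g = 10 m/s^2
sin(2*60) = sin(120) = sqrt(3)/2
Using R = v0^2 * sin(2*theta) / g
R = 41^2 * (sqrt(3)/2) / 10
R = 1681 * sqrt(3) / 20
R = 1681/20*sqrt(3) m

1681/20*sqrt(3) m


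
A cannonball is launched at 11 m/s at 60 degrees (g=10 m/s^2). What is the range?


Given: v0 = 11 m/s, theta = 60 deg, g = 10 m/s^2
sin(2*60) = sin(120) = sqrt(3)/2
Using R = v0^2 * sin(2*theta) / g
R = 11^2 * (sqrt(3)/2) / 10
R = 121 * sqrt(3) / 20
R = 121/20*sqrt(3) m

121/20*sqrt(3) m


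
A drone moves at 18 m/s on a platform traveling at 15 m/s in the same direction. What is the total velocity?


Given: object velocity = 18 m/s, platform velocity = 15 m/s (same direction)
Using classical velocity addition: v_total = v_object + v_platform
v_total = 18 + 15
v_total = 33 m/s

33 m/s


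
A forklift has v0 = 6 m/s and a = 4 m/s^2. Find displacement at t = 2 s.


Given: v0 = 6 m/s, a = 4 m/s^2, t = 2 s
Using s = v0*t + (1/2)*a*t^2
s = 6*2 + (1/2)*4*2^2
s = 12 + (1/2)*16
s = 12 + 8
s = 20

20 m


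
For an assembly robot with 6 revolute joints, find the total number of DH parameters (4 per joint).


Given: 6 joints, 4 DH parameters per joint (d, theta, a, alpha)
Total DH parameters = number_of_joints * 4
Total = 6 * 4
Total = 24

24


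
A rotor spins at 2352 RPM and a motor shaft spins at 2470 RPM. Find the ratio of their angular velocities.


Given: RPM_A = 2352, RPM_B = 2470
omega = 2*pi*RPM/60, so omega_A/omega_B = RPM_A / RPM_B
omega_A/omega_B = 2352 / 2470
omega_A/omega_B = 1176/1235

1176/1235


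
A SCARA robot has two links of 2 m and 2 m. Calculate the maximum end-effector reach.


Given: L1 = 2 m, L2 = 2 m
For a 2-link planar arm, max reach = L1 + L2 (fully extended)
Max reach = 2 + 2
Max reach = 4 m

4 m


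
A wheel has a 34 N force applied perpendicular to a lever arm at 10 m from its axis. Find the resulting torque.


Given: F = 34 N, r = 10 m, angle = 90 deg (perpendicular)
Using tau = F * r * sin(90)
sin(90) = 1
tau = 34 * 10 * 1
tau = 340 Nm

340 Nm


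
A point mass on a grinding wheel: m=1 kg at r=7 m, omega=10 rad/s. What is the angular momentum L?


Given: m = 1 kg, r = 7 m, omega = 10 rad/s
For a point mass: I = m*r^2
I = 1*7^2 = 1*49 = 49
L = I*omega = 49*10
L = 490 kg*m^2/s

490 kg*m^2/s


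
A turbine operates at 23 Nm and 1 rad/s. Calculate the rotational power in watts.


Given: tau = 23 Nm, omega = 1 rad/s
Using P = tau * omega
P = 23 * 1
P = 23 W

23 W


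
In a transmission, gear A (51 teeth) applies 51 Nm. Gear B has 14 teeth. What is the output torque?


Given: N1 = 51, N2 = 14, T1 = 51 Nm
Using T2/T1 = N2/N1
T2 = T1 * N2 / N1
T2 = 51 * 14 / 51
T2 = 714 / 51
T2 = 14 Nm

14 Nm


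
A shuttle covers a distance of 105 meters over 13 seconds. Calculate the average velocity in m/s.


Given: distance d = 105 m, time t = 13 s
Using v = d / t
v = 105 / 13
v = 105/13 m/s

105/13 m/s


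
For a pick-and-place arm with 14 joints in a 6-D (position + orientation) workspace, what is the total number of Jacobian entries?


Given: task space dimension = 6, joints = 14
Jacobian is a 6 x 14 matrix
Total entries = rows * columns
Total = 6 * 14
Total = 84

84


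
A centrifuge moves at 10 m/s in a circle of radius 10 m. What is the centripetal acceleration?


Given: v = 10 m/s, r = 10 m
Using a_c = v^2 / r
a_c = 10^2 / 10
a_c = 100 / 10
a_c = 10 m/s^2

10 m/s^2


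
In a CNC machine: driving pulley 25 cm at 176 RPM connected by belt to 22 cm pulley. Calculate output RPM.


Given: D1 = 25 cm, w1 = 176 RPM, D2 = 22 cm
Using D1*w1 = D2*w2
w2 = D1*w1 / D2
w2 = 25*176 / 22
w2 = 4400 / 22
w2 = 200 RPM

200 RPM


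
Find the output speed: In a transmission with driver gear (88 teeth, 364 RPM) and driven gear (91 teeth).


Given: N1 = 88 teeth, w1 = 364 RPM, N2 = 91 teeth
Using N1*w1 = N2*w2
w2 = N1*w1 / N2
w2 = 88*364 / 91
w2 = 32032 / 91
w2 = 352 RPM

352 RPM


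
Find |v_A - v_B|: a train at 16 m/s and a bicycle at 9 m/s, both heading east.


Given: v_A = 16 m/s east, v_B = 9 m/s east
Both move in the same direction; relative speed = |v_A - v_B|
|16 - 9| = |7|
= 7 m/s

7 m/s


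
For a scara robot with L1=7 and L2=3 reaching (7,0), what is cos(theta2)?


Given: L1 = 7, L2 = 3, target (x, y) = (7, 0)
Using cos(theta2) = (x^2 + y^2 - L1^2 - L2^2) / (2*L1*L2)
x^2 + y^2 = 7^2 + 0 = 49
L1^2 + L2^2 = 49 + 9 = 58
Numerator = 49 - 58 = -9
Denominator = 2*7*3 = 42
cos(theta2) = -9/42 = -3/14

-3/14


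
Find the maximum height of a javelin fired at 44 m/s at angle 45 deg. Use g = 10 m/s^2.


Given: v0 = 44 m/s, theta = 45 deg, g = 10 m/s^2
sin^2(45) = 1/2
Using H = v0^2 * sin^2(theta) / (2*g)
H = 44^2 * 1/2 / (2*10)
H = 1936 * 1/2 / 20
H = 968 / 20
H = 242/5 m

242/5 m


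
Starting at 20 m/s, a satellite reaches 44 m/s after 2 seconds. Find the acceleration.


Given: initial velocity v0 = 20 m/s, final velocity v = 44 m/s, time t = 2 s
Using a = (v - v0) / t
a = (44 - 20) / 2
a = 24 / 2
a = 12 m/s^2

12 m/s^2


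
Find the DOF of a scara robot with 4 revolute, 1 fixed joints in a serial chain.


Given: serial robot with 4 revolute, 1 fixed joints
DOF contribution per joint type: revolute=1, prismatic=1, spherical=3, fixed=0
DOF = 4*1 + 1*0
DOF = 4

4


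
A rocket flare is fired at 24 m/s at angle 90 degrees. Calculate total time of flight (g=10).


Given: v0 = 24 m/s, theta = 90 deg, g = 10 m/s^2
sin(90) = 1
Using T = 2*v0*sin(theta) / g
T = 2*24*1 / 10
T = 48 / 10
T = 24/5 s

24/5 s


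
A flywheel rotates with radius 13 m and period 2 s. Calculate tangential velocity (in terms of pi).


Given: radius r = 13 m, period T = 2 s
Using v = 2*pi*r / T
v = 2*pi*13 / 2
v = 26*pi / 2
v = 13*pi m/s

13*pi m/s


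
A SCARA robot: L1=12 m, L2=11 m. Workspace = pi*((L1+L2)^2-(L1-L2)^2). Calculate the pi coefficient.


Given: L1 = 12, L2 = 11
(L1+L2)^2 = (23)^2 = 529
(L1-L2)^2 = (1)^2 = 1
Difference = 529 - 1 = 528
This equals 4*L1*L2 = 4*12*11 = 528
Workspace area = 528*pi

528


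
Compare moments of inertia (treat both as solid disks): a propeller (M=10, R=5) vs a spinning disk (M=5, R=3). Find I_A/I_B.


Given: M1=10 kg, R1=5 m, M2=5 kg, R2=3 m
For a disk: I = (1/2)*M*R^2, so I_A/I_B = (M1*R1^2)/(M2*R2^2)
M1*R1^2 = 10*25 = 250
M2*R2^2 = 5*9 = 45
I_A/I_B = 250/45 = 50/9

50/9


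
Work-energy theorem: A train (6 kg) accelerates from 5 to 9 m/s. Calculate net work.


Given: m = 6 kg, v0 = 5 m/s, v = 9 m/s
Using W = (1/2)*m*(v^2 - v0^2)
v^2 = 9^2 = 81
v0^2 = 5^2 = 25
v^2 - v0^2 = 81 - 25 = 56
W = (1/2)*6*56 = 168 J

168 J


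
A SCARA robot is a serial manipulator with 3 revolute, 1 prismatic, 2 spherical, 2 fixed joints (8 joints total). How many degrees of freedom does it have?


Given: serial robot with 3 revolute, 1 prismatic, 2 spherical, 2 fixed joints
DOF contribution per joint type: revolute=1, prismatic=1, spherical=3, fixed=0
DOF = 3*1 + 1*1 + 2*3 + 2*0
DOF = 10

10


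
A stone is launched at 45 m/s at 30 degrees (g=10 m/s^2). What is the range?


Given: v0 = 45 m/s, theta = 30 deg, g = 10 m/s^2
sin(2*30) = sin(60) = sqrt(3)/2
Using R = v0^2 * sin(2*theta) / g
R = 45^2 * (sqrt(3)/2) / 10
R = 2025 * sqrt(3) / 20
R = 405/4*sqrt(3) m

405/4*sqrt(3) m


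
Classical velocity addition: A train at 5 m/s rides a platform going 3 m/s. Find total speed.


Given: object velocity = 5 m/s, platform velocity = 3 m/s (same direction)
Using classical velocity addition: v_total = v_object + v_platform
v_total = 5 + 3
v_total = 8 m/s

8 m/s


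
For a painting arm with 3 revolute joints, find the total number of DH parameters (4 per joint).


Given: 3 joints, 4 DH parameters per joint (d, theta, a, alpha)
Total DH parameters = number_of_joints * 4
Total = 3 * 4
Total = 12

12


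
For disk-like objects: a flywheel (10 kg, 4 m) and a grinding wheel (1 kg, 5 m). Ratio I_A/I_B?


Given: M1=10 kg, R1=4 m, M2=1 kg, R2=5 m
For a disk: I = (1/2)*M*R^2, so I_A/I_B = (M1*R1^2)/(M2*R2^2)
M1*R1^2 = 10*16 = 160
M2*R2^2 = 1*25 = 25
I_A/I_B = 160/25 = 32/5

32/5


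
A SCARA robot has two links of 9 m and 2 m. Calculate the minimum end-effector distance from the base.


Given: L1 = 9 m, L2 = 2 m
For a 2-link planar arm, min reach = |L1 - L2| (second link folded back)
Min reach = |9 - 2|
Min reach = 7 m

7 m


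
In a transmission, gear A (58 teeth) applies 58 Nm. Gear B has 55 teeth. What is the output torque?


Given: N1 = 58, N2 = 55, T1 = 58 Nm
Using T2/T1 = N2/N1
T2 = T1 * N2 / N1
T2 = 58 * 55 / 58
T2 = 3190 / 58
T2 = 55 Nm

55 Nm


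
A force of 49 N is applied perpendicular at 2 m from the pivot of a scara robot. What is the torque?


Given: F = 49 N, r = 2 m, angle = 90 deg (perpendicular)
Using tau = F * r * sin(90)
sin(90) = 1
tau = 49 * 2 * 1
tau = 98 Nm

98 Nm


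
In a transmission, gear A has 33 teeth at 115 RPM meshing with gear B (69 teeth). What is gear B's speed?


Given: N1 = 33 teeth, w1 = 115 RPM, N2 = 69 teeth
Using N1*w1 = N2*w2
w2 = N1*w1 / N2
w2 = 33*115 / 69
w2 = 3795 / 69
w2 = 55 RPM

55 RPM


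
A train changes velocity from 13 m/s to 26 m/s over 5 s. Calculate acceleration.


Given: initial velocity v0 = 13 m/s, final velocity v = 26 m/s, time t = 5 s
Using a = (v - v0) / t
a = (26 - 13) / 5
a = 13 / 5
a = 13/5 m/s^2

13/5 m/s^2


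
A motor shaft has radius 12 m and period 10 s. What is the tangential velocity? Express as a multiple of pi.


Given: radius r = 12 m, period T = 10 s
Using v = 2*pi*r / T
v = 2*pi*12 / 10
v = 24*pi / 10
v = 12/5*pi m/s

12/5*pi m/s


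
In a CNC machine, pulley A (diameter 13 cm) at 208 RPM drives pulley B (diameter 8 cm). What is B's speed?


Given: D1 = 13 cm, w1 = 208 RPM, D2 = 8 cm
Using D1*w1 = D2*w2
w2 = D1*w1 / D2
w2 = 13*208 / 8
w2 = 2704 / 8
w2 = 338 RPM

338 RPM


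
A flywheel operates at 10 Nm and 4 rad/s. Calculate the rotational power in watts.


Given: tau = 10 Nm, omega = 4 rad/s
Using P = tau * omega
P = 10 * 4
P = 40 W

40 W


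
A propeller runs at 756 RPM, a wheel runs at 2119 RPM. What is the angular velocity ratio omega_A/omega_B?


Given: RPM_A = 756, RPM_B = 2119
omega = 2*pi*RPM/60, so omega_A/omega_B = RPM_A / RPM_B
omega_A/omega_B = 756 / 2119
omega_A/omega_B = 756/2119

756/2119


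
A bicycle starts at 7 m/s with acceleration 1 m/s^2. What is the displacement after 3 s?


Given: v0 = 7 m/s, a = 1 m/s^2, t = 3 s
Using s = v0*t + (1/2)*a*t^2
s = 7*3 + (1/2)*1*3^2
s = 21 + (1/2)*9
s = 21 + 9/2
s = 51/2

51/2 m


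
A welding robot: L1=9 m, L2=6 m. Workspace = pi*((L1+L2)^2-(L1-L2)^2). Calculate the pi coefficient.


Given: L1 = 9, L2 = 6
(L1+L2)^2 = (15)^2 = 225
(L1-L2)^2 = (3)^2 = 9
Difference = 225 - 9 = 216
This equals 4*L1*L2 = 4*9*6 = 216
Workspace area = 216*pi

216


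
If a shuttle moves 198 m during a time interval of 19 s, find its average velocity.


Given: distance d = 198 m, time t = 19 s
Using v = d / t
v = 198 / 19
v = 198/19 m/s

198/19 m/s


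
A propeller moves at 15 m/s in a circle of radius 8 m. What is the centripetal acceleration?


Given: v = 15 m/s, r = 8 m
Using a_c = v^2 / r
a_c = 15^2 / 8
a_c = 225 / 8
a_c = 225/8 m/s^2

225/8 m/s^2


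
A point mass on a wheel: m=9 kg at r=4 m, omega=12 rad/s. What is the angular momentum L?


Given: m = 9 kg, r = 4 m, omega = 12 rad/s
For a point mass: I = m*r^2
I = 9*4^2 = 9*16 = 144
L = I*omega = 144*12
L = 1728 kg*m^2/s

1728 kg*m^2/s


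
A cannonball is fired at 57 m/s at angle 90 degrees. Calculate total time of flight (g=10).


Given: v0 = 57 m/s, theta = 90 deg, g = 10 m/s^2
sin(90) = 1
Using T = 2*v0*sin(theta) / g
T = 2*57*1 / 10
T = 114 / 10
T = 57/5 s

57/5 s


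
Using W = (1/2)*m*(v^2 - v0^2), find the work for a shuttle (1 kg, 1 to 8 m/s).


Given: m = 1 kg, v0 = 1 m/s, v = 8 m/s
Using W = (1/2)*m*(v^2 - v0^2)
v^2 = 8^2 = 64
v0^2 = 1^2 = 1
v^2 - v0^2 = 64 - 1 = 63
W = (1/2)*1*63 = 63/2 J

63/2 J


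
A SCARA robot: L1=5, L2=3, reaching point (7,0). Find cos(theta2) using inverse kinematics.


Given: L1 = 5, L2 = 3, target (x, y) = (7, 0)
Using cos(theta2) = (x^2 + y^2 - L1^2 - L2^2) / (2*L1*L2)
x^2 + y^2 = 7^2 + 0 = 49
L1^2 + L2^2 = 25 + 9 = 34
Numerator = 49 - 34 = 15
Denominator = 2*5*3 = 30
cos(theta2) = 15/30 = 1/2

1/2


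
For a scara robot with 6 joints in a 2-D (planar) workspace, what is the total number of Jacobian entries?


Given: task space dimension = 2, joints = 6
Jacobian is a 2 x 6 matrix
Total entries = rows * columns
Total = 2 * 6
Total = 12

12


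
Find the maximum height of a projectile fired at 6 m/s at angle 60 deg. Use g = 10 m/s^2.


Given: v0 = 6 m/s, theta = 60 deg, g = 10 m/s^2
sin^2(60) = 3/4
Using H = v0^2 * sin^2(theta) / (2*g)
H = 6^2 * 3/4 / (2*10)
H = 36 * 3/4 / 20
H = 27 / 20
H = 27/20 m

27/20 m


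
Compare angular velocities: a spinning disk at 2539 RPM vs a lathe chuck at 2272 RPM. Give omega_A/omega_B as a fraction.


Given: RPM_A = 2539, RPM_B = 2272
omega = 2*pi*RPM/60, so omega_A/omega_B = RPM_A / RPM_B
omega_A/omega_B = 2539 / 2272
omega_A/omega_B = 2539/2272

2539/2272


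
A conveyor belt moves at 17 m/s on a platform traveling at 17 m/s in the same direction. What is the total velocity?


Given: object velocity = 17 m/s, platform velocity = 17 m/s (same direction)
Using classical velocity addition: v_total = v_object + v_platform
v_total = 17 + 17
v_total = 34 m/s

34 m/s


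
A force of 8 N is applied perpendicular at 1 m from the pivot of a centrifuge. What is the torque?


Given: F = 8 N, r = 1 m, angle = 90 deg (perpendicular)
Using tau = F * r * sin(90)
sin(90) = 1
tau = 8 * 1 * 1
tau = 8 Nm

8 Nm


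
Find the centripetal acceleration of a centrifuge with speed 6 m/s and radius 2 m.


Given: v = 6 m/s, r = 2 m
Using a_c = v^2 / r
a_c = 6^2 / 2
a_c = 36 / 2
a_c = 18 m/s^2

18 m/s^2


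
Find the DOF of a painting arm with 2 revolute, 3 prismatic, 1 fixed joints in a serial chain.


Given: serial robot with 2 revolute, 3 prismatic, 1 fixed joints
DOF contribution per joint type: revolute=1, prismatic=1, spherical=3, fixed=0
DOF = 2*1 + 3*1 + 1*0
DOF = 5

5


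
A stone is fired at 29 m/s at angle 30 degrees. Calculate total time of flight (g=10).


Given: v0 = 29 m/s, theta = 30 deg, g = 10 m/s^2
sin(30) = 1/2
Using T = 2*v0*sin(theta) / g
T = 2*29*1/2 / 10
T = 29 / 10
T = 29/10 s

29/10 s


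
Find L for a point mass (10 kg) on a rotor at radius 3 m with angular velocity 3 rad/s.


Given: m = 10 kg, r = 3 m, omega = 3 rad/s
For a point mass: I = m*r^2
I = 10*3^2 = 10*9 = 90
L = I*omega = 90*3
L = 270 kg*m^2/s

270 kg*m^2/s


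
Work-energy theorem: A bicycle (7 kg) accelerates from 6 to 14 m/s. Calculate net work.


Given: m = 7 kg, v0 = 6 m/s, v = 14 m/s
Using W = (1/2)*m*(v^2 - v0^2)
v^2 = 14^2 = 196
v0^2 = 6^2 = 36
v^2 - v0^2 = 196 - 36 = 160
W = (1/2)*7*160 = 560 J

560 J


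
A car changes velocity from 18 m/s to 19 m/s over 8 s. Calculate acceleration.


Given: initial velocity v0 = 18 m/s, final velocity v = 19 m/s, time t = 8 s
Using a = (v - v0) / t
a = (19 - 18) / 8
a = 1 / 8
a = 1/8 m/s^2

1/8 m/s^2


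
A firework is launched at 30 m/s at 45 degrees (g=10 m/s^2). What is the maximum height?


Given: v0 = 30 m/s, theta = 45 deg, g = 10 m/s^2
sin^2(45) = 1/2
Using H = v0^2 * sin^2(theta) / (2*g)
H = 30^2 * 1/2 / (2*10)
H = 900 * 1/2 / 20
H = 450 / 20
H = 45/2 m

45/2 m
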